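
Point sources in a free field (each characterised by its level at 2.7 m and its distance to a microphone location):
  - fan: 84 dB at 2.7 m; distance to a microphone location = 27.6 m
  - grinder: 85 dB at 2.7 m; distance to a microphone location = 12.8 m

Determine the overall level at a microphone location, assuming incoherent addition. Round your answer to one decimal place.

72.2 dB

Propagate each source to the receiver with L = L_ref − 20·log₁₀(r/r_ref), then add intensities.
fan: 84 − 20·log₁₀(27.6/2.7) = 84 − 20.19 = 63.81 dB.
grinder: 85 − 20·log₁₀(12.8/2.7) = 85 − 13.52 = 71.48 dB.
Σ 10^(L/10) = 1.647e+07 → L_total = 10·log₁₀(1.647e+07) = 72.17 dB.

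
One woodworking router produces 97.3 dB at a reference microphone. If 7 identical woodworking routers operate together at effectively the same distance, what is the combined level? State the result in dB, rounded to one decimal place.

L_total = L₁ + 10·log₁₀ N for N identical incoherent sources.
L_total = 97.3 + 10·log₁₀(7) = 97.3 + 8.451 = 105.75 dB.

105.8 dB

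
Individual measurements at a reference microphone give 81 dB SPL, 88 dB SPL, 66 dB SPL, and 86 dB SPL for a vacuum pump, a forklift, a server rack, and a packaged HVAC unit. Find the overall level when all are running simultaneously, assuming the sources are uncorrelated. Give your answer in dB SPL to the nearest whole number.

91 dB SPL

For uncorrelated sources the intensities add, so convert each level to linear form, sum, and take 10·log₁₀ of the total.
Σ 10^(L/10) = 10^(81/10) + 10^(88/10) + 10^(66/10) + 10^(86/10) = 1.159e+09.
L_total = 10·log₁₀(1.159e+09) = 90.64 dB SPL.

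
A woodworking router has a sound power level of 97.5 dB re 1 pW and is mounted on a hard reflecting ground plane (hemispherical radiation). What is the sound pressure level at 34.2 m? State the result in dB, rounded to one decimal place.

58.8 dB

L_p = L_w − 10·log₁₀(2π·r²) with r = 34.2 m.
2π·r² = 7349 m², 10·log₁₀ of that is 38.662 dB.
L_p = 97.5 − 38.662 = 58.84 dB.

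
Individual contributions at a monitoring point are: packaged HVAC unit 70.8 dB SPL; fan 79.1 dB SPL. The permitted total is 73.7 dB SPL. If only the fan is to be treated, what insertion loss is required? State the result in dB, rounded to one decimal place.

8.5 dB

The untreated sources together contribute 10^(70.8/10) = 1.202e+07, i.e. 70.80 dB SPL.
To meet 73.7 dB SPL overall, the treated fan may contribute at most 10^(73.7/10) − 1.202e+07 = 1.142e+07, i.e. 70.58 dB SPL.
Required insertion loss = 79.1 − 70.58 = 8.52 dB.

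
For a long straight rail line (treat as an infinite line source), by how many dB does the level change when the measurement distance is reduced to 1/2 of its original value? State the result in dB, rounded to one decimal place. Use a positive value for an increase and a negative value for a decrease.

With cylindrical spreading the level changes by −10·log₁₀(r₂/r₁).
ΔL = −10·log₁₀(0.5) = +3.01 dB.

+3.0 dB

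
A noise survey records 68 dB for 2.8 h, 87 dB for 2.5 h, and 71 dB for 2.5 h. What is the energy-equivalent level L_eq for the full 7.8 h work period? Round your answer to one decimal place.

The energy average is taken in the linear domain: L_eq = 10·log₁₀[(Σ tᵢ·10^(Lᵢ/10))/T], T = 7.8 h.
Σ tᵢ·10^(Lᵢ/10) = 2.8·10^(68/10) + 2.5·10^(87/10) + 2.5·10^(71/10) = 1.302e+09.
L_eq = 10·log₁₀(1.302e+09/7.8) = 82.23 dB.

82.2 dB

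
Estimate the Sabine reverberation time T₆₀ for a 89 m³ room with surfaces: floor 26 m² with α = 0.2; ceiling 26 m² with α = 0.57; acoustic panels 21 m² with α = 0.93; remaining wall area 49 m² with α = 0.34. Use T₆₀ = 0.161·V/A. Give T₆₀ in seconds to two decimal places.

0.25 s

A = Σ Sᵢαᵢ = 26·0.2 + 26·0.57 + 21·0.93 + 49·0.34 = 56.21 m².
T₆₀ = 0.161 × 89 / 56.21 = 0.255 s.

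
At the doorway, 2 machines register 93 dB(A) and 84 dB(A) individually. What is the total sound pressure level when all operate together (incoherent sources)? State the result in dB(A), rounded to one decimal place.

For uncorrelated sources the intensities add, so convert each level to linear form, sum, and take 10·log₁₀ of the total.
Σ 10^(L/10) = 10^(93/10) + 10^(84/10) = 2.246e+09.
L_total = 10·log₁₀(2.246e+09) = 93.51 dB(A).

93.5 dB(A)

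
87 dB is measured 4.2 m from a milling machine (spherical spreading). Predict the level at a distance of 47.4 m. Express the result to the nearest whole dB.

66 dB

For a point source, L₂ = L₁ − 20·log₁₀(r₂/r₁).
L₂ = 87 − 20·log₁₀(47.4/4.2) = 87 − 21.051 = 65.95 dB.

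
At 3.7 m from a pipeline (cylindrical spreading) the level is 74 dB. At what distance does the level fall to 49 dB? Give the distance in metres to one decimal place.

1170.0 m

The 25.0 dB drop corresponds to a distance ratio of 10^(25.0/10) for a line source.
r₂ = 3.7·10^((74−49)/10) = 3.7·10^(25.0/10) = 1170.04 m.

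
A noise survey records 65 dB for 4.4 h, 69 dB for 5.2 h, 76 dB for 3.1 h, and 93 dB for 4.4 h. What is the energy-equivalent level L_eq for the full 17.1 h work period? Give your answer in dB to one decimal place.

87.2 dB

Weight each interval's intensity by its duration and average over T = 17.1 h:
Σ tᵢ·10^(Lᵢ/10) = 4.4·10^(65/10) + 5.2·10^(69/10) + 3.1·10^(76/10) + 4.4·10^(93/10) = 8.958e+09.
L_eq = 10·log₁₀(8.958e+09/17.1) = 87.19 dB.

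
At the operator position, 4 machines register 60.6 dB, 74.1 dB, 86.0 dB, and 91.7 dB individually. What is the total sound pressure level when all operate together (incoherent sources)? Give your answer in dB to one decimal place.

92.8 dB

Incoherent sources combine by intensity addition: L_total = 10·log₁₀(Σ 10^(L_i/10)).
Σ 10^(L/10) = 10^(60.6/10) + 10^(74.1/10) + 10^(86.0/10) + 10^(91.7/10) = 1.904e+09.
L_total = 10·log₁₀(1.904e+09) = 92.80 dB.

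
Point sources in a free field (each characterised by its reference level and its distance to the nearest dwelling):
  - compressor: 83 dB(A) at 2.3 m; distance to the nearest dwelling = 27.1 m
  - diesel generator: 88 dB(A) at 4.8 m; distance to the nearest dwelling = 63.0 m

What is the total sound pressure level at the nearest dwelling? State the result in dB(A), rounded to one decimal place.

67.1 dB(A)

Apply inverse-square spreading to bring every level to the receiver, then sum 10^(L/10).
compressor: 83 − 20·log₁₀(27.1/2.3) = 83 − 21.42 = 61.58 dB(A).
diesel generator: 88 − 20·log₁₀(63.0/4.8) = 88 − 22.36 = 65.64 dB(A).
Σ 10^(L/10) = 5.100e+06 → L_total = 10·log₁₀(5.100e+06) = 67.08 dB(A).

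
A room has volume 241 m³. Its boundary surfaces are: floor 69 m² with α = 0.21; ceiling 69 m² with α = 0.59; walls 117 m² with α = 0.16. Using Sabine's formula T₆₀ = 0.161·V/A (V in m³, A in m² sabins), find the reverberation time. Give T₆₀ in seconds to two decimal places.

0.52 s

Total absorption A = 69·0.21 + 69·0.59 + 117·0.16 = 73.92 m² sabins.
T₆₀ = 0.161·V/A = 0.161·241/73.92 = 0.525 s.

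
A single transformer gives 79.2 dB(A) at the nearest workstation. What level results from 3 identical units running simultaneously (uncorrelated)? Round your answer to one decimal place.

N identical incoherent sources raise the level by 10·log₁₀ N.
L_total = 79.2 + 10·log₁₀(3) = 79.2 + 4.771 = 83.97 dB(A).

84.0 dB(A)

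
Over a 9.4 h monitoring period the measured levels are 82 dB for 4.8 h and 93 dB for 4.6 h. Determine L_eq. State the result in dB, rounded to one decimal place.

90.2 dB

L_eq = 10·log₁₀[(1/T)·Σ tᵢ·10^(Lᵢ/10)] with T = 9.4 h.
Σ tᵢ·10^(Lᵢ/10) = 4.8·10^(82/10) + 4.6·10^(93/10) = 9.939e+09.
L_eq = 10·log₁₀(9.939e+09/9.4) = 90.24 dB.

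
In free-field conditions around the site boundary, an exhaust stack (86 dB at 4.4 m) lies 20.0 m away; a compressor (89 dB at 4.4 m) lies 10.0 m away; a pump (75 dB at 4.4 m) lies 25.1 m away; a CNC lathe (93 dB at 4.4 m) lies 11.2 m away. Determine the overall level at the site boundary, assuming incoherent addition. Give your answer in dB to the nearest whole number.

87 dB

Propagate each source to the receiver with L = L_ref − 20·log₁₀(r/r_ref), then add intensities.
exhaust stack: 86 − 20·log₁₀(20.0/4.4) = 86 − 13.15 = 72.85 dB.
compressor: 89 − 20·log₁₀(10.0/4.4) = 89 − 7.13 = 81.87 dB.
pump: 75 − 20·log₁₀(25.1/4.4) = 75 − 15.12 = 59.88 dB.
CNC lathe: 93 − 20·log₁₀(11.2/4.4) = 93 − 8.12 = 84.88 dB.
Σ 10^(L/10) = 4.820e+08 → L_total = 10·log₁₀(4.820e+08) = 86.83 dB.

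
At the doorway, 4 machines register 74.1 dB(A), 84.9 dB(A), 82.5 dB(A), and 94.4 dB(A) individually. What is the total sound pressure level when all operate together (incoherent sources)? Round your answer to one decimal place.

For uncorrelated sources the intensities add, so convert each level to linear form, sum, and take 10·log₁₀ of the total.
Σ 10^(L/10) = 10^(74.1/10) + 10^(84.9/10) + 10^(82.5/10) + 10^(94.4/10) = 3.267e+09.
L_total = 10·log₁₀(3.267e+09) = 95.14 dB(A).

95.1 dB(A)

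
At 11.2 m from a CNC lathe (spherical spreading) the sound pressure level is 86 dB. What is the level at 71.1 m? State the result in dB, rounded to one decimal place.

For a point source, L₂ = L₁ − 20·log₁₀(r₂/r₁).
L₂ = 86 − 20·log₁₀(71.1/11.2) = 86 − 16.053 = 69.95 dB.

69.9 dB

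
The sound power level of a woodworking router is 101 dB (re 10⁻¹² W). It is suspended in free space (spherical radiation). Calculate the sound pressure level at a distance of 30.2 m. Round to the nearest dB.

Free-field spherical radiation: L_p = L_w − 10·log₁₀(4π·r²), r = 30.2 m.
4π·r² = 1.146e+04 m², 10·log₁₀ of that is 40.592 dB.
L_p = 101 − 40.592 = 60.41 dB.

60 dB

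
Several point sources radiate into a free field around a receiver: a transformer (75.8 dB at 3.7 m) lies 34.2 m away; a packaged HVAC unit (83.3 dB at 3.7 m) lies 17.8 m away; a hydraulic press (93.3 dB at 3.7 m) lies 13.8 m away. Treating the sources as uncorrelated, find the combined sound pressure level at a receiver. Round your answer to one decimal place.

Apply inverse-square spreading to bring every level to the receiver, then sum 10^(L/10).
transformer: 75.8 − 20·log₁₀(34.2/3.7) = 75.8 − 19.32 = 56.48 dB.
packaged HVAC unit: 83.3 − 20·log₁₀(17.8/3.7) = 83.3 − 13.64 = 69.66 dB.
hydraulic press: 93.3 − 20·log₁₀(13.8/3.7) = 93.3 − 11.43 = 81.87 dB.
Σ 10^(L/10) = 1.634e+08 → L_total = 10·log₁₀(1.634e+08) = 82.13 dB.

82.1 dB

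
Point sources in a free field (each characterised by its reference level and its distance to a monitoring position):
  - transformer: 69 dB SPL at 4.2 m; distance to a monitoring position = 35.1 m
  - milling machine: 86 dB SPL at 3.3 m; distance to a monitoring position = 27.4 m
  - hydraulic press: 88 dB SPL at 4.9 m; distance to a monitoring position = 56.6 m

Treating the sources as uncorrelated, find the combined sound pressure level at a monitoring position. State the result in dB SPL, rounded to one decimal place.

70.3 dB SPL

Propagate each source to the receiver with L = L_ref − 20·log₁₀(r/r_ref), then add intensities.
transformer: 69 − 20·log₁₀(35.1/4.2) = 69 − 18.44 = 50.56 dB SPL.
milling machine: 86 − 20·log₁₀(27.4/3.3) = 86 − 18.38 = 67.62 dB SPL.
hydraulic press: 88 − 20·log₁₀(56.6/4.9) = 88 − 21.25 = 66.75 dB SPL.
Σ 10^(L/10) = 1.062e+07 → L_total = 10·log₁₀(1.062e+07) = 70.26 dB SPL.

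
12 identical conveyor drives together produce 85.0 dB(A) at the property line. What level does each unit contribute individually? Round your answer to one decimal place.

74.2 dB(A)

12 equal contributions raise the level by 10·log₁₀ 12 = 10.792 dB, so each unit alone gives 85.0 − 10.792.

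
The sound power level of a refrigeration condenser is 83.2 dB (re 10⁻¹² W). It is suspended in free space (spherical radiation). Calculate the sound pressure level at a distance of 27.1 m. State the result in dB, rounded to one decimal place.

43.5 dB

The power spreads over a sphere of area 4π·r², so L_p = L_w − 10·log₁₀(4π·r²).
4π·r² = 9229 m², 10·log₁₀ of that is 39.651 dB.
L_p = 83.2 − 39.651 = 43.55 dB.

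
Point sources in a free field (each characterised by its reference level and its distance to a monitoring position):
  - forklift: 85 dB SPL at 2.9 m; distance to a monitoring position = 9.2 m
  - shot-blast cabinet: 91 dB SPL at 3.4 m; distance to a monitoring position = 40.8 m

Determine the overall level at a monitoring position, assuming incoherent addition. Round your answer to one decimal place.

76.0 dB SPL

Propagate each source to the receiver with L = L_ref − 20·log₁₀(r/r_ref), then add intensities.
forklift: 85 − 20·log₁₀(9.2/2.9) = 85 − 10.03 = 74.97 dB SPL.
shot-blast cabinet: 91 − 20·log₁₀(40.8/3.4) = 91 − 21.58 = 69.42 dB SPL.
Σ 10^(L/10) = 4.016e+07 → L_total = 10·log₁₀(4.016e+07) = 76.04 dB SPL.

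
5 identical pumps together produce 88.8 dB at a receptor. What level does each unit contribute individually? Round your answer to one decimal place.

81.8 dB

5 equal contributions raise the level by 10·log₁₀ 5 = 6.990 dB, so each unit alone gives 88.8 − 6.990.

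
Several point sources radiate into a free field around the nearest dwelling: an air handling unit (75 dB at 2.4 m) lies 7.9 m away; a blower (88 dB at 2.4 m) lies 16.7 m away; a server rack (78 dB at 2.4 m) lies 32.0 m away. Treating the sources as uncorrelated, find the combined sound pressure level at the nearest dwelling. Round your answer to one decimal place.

Propagate each source to the receiver with L = L_ref − 20·log₁₀(r/r_ref), then add intensities.
air handling unit: 75 − 20·log₁₀(7.9/2.4) = 75 − 10.35 = 64.65 dB.
blower: 88 − 20·log₁₀(16.7/2.4) = 88 − 16.85 = 71.15 dB.
server rack: 78 − 20·log₁₀(32.0/2.4) = 78 − 22.50 = 55.50 dB.
Σ 10^(L/10) = 1.630e+07 → L_total = 10·log₁₀(1.630e+07) = 72.12 dB.

72.1 dB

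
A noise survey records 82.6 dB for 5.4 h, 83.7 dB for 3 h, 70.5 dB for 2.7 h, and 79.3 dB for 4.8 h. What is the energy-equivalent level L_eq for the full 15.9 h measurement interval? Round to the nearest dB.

81 dB

Weight each interval's intensity by its duration and average over T = 15.9 h:
Σ tᵢ·10^(Lᵢ/10) = 5.4·10^(82.6/10) + 3·10^(83.7/10) + 2.7·10^(70.5/10) + 4.8·10^(79.3/10) = 2.125e+09.
L_eq = 10·log₁₀(2.125e+09/15.9) = 81.26 dB.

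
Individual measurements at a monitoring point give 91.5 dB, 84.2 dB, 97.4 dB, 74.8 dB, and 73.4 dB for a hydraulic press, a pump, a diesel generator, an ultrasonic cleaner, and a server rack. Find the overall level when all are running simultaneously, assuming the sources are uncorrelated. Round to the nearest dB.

For uncorrelated sources the intensities add, so convert each level to linear form, sum, and take 10·log₁₀ of the total.
Σ 10^(L/10) = 10^(91.5/10) + 10^(84.2/10) + 10^(97.4/10) + 10^(74.8/10) + 10^(73.4/10) = 7.223e+09.
L_total = 10·log₁₀(7.223e+09) = 98.59 dB.

99 dB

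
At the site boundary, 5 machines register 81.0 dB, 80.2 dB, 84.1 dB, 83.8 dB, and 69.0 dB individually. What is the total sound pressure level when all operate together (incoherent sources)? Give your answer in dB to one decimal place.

88.7 dB

For uncorrelated sources the intensities add, so convert each level to linear form, sum, and take 10·log₁₀ of the total.
Σ 10^(L/10) = 10^(81.0/10) + 10^(80.2/10) + 10^(84.1/10) + 10^(83.8/10) + 10^(69.0/10) = 7.355e+08.
L_total = 10·log₁₀(7.355e+08) = 88.67 dB.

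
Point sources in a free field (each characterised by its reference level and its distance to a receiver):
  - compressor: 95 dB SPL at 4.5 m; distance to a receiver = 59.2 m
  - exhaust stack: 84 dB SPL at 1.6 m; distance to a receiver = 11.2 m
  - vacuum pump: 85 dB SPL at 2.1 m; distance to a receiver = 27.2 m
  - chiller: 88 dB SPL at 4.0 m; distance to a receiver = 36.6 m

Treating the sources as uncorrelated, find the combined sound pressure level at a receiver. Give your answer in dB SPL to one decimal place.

Apply inverse-square spreading to bring every level to the receiver, then sum 10^(L/10).
compressor: 95 − 20·log₁₀(59.2/4.5) = 95 − 22.38 = 72.62 dB SPL.
exhaust stack: 84 − 20·log₁₀(11.2/1.6) = 84 − 16.90 = 67.10 dB SPL.
vacuum pump: 85 − 20·log₁₀(27.2/2.1) = 85 − 22.25 = 62.75 dB SPL.
chiller: 88 − 20·log₁₀(36.6/4.0) = 88 − 19.23 = 68.77 dB SPL.
Σ 10^(L/10) = 3.282e+07 → L_total = 10·log₁₀(3.282e+07) = 75.16 dB SPL.

75.2 dB SPL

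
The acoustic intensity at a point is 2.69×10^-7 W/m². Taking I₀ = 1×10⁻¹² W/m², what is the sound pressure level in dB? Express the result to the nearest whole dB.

54 dB

Dividing by I₀ shifts the exponent by 12: I/I₀ = 2.69×10^5.
L = 10·(0.4298 + 5) = 54.30 dB.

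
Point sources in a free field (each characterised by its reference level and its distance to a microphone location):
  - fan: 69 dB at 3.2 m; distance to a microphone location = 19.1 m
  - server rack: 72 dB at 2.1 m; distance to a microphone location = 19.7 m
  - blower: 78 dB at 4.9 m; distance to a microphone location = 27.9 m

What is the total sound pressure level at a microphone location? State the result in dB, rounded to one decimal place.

Apply inverse-square spreading to bring every level to the receiver, then sum 10^(L/10).
fan: 69 − 20·log₁₀(19.1/3.2) = 69 − 15.52 = 53.48 dB.
server rack: 72 − 20·log₁₀(19.7/2.1) = 72 − 19.44 = 52.56 dB.
blower: 78 − 20·log₁₀(27.9/4.9) = 78 − 15.11 = 62.89 dB.
Σ 10^(L/10) = 2.349e+06 → L_total = 10·log₁₀(2.349e+06) = 63.71 dB.

63.7 dB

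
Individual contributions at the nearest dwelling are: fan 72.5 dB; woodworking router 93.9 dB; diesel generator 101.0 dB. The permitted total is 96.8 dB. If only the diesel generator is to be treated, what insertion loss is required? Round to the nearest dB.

7 dB

The untreated sources together contribute 10^(72.5/10) + 10^(93.9/10) = 2.472e+09, i.e. 93.93 dB.
The limit corresponds to 10^(96.8/10) = 4.786e+09; subtracting the fixed part leaves 2.314e+09 for the diesel generator, i.e. 93.64 dB.
So the diesel generator must be reduced from 101.0 to 93.64 dB: IL = 7.36 dB.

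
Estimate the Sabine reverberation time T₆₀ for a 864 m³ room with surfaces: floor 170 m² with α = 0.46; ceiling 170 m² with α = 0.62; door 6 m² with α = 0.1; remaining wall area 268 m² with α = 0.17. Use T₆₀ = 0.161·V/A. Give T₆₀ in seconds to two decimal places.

0.61 s

Summing Sᵢαᵢ: 170·0.46 + 170·0.62 + 6·0.1 + 268·0.17 = 229.76 m².
T₆₀ = 0.161 × 864 / 229.76 = 0.605 s.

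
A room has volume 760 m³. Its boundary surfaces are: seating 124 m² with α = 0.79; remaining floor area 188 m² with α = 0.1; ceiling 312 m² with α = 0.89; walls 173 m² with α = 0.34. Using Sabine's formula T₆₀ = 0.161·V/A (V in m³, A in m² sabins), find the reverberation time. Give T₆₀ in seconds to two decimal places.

Total absorption A = 124·0.79 + 188·0.1 + 312·0.89 + 173·0.34 = 453.26 m² sabins.
T₆₀ = 0.161·V/A = 0.161·760/453.26 = 0.270 s.

0.27 s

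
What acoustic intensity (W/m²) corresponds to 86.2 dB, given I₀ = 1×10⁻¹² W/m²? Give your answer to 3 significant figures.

I = I₀·10^(L/10) = 10⁻¹² × 10^(86.2/10) = 10^(-3.380).

0.000417 W/m²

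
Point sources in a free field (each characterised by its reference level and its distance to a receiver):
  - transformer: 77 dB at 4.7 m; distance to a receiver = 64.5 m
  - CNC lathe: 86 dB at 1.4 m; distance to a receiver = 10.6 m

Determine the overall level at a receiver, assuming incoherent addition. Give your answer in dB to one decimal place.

Propagate each source to the receiver with L = L_ref − 20·log₁₀(r/r_ref), then add intensities.
transformer: 77 − 20·log₁₀(64.5/4.7) = 77 − 22.75 = 54.25 dB.
CNC lathe: 86 − 20·log₁₀(10.6/1.4) = 86 − 17.58 = 68.42 dB.
Σ 10^(L/10) = 7.211e+06 → L_total = 10·log₁₀(7.211e+06) = 68.58 dB.

68.6 dB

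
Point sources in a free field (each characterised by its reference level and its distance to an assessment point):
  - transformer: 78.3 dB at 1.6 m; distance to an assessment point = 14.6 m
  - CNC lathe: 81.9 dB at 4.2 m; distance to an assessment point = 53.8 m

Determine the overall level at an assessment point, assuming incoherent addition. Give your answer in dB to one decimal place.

First find each source's level at the receiver (point-source: −20·log₁₀(r/r_ref)), then combine on an intensity basis.
transformer: 78.3 − 20·log₁₀(14.6/1.6) = 78.3 − 19.20 = 59.10 dB.
CNC lathe: 81.9 − 20·log₁₀(53.8/4.2) = 81.9 − 22.15 = 59.75 dB.
Σ 10^(L/10) = 1.756e+06 → L_total = 10·log₁₀(1.756e+06) = 62.44 dB.

62.4 dB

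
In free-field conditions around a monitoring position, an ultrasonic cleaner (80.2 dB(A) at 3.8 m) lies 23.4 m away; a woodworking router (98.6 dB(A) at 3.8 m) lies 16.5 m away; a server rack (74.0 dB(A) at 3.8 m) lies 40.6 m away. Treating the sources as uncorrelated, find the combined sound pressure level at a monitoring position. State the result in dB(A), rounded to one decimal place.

85.9 dB(A)

First find each source's level at the receiver (point-source: −20·log₁₀(r/r_ref)), then combine on an intensity basis.
ultrasonic cleaner: 80.2 − 20·log₁₀(23.4/3.8) = 80.2 − 15.79 = 64.41 dB(A).
woodworking router: 98.6 − 20·log₁₀(16.5/3.8) = 98.6 − 12.75 = 85.85 dB(A).
server rack: 74.0 − 20·log₁₀(40.6/3.8) = 74.0 − 20.57 = 53.43 dB(A).
Σ 10^(L/10) = 3.872e+08 → L_total = 10·log₁₀(3.872e+08) = 85.88 dB(A).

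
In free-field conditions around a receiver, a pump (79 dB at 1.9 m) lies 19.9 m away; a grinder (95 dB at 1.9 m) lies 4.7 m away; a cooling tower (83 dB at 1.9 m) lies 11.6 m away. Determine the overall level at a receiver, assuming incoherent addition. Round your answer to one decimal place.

87.2 dB

Propagate each source to the receiver with L = L_ref − 20·log₁₀(r/r_ref), then add intensities.
pump: 79 − 20·log₁₀(19.9/1.9) = 79 − 20.40 = 58.60 dB.
grinder: 95 − 20·log₁₀(4.7/1.9) = 95 − 7.87 = 87.13 dB.
cooling tower: 83 − 20·log₁₀(11.6/1.9) = 83 − 15.71 = 67.29 dB.
Σ 10^(L/10) = 5.229e+08 → L_total = 10·log₁₀(5.229e+08) = 87.18 dB.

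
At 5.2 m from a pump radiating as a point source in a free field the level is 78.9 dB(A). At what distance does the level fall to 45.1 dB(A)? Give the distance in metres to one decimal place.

Point-source spreading drops the level by 20·log₁₀(r₂/r₁); inverting, r₂/r₁ = 10^(ΔL/20).
r₂ = 5.2·10^((78.9−45.1)/20) = 5.2·10^(33.8/20) = 254.68 m.

254.7 m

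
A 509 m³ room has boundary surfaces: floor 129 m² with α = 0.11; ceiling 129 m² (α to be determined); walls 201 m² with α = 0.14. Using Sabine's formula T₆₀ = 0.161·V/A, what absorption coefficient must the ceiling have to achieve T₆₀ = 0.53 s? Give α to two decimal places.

A = 0.161·V/T₆₀ = 0.161·509/0.53 = 154.62 m² sabins.
Absorption from the other surfaces = 129·0.11 + 201·0.14 = 42.33 m², so the ceiling must supply 112.29 m² over 129 m².
α = 112.29/129 = 0.870.

0.87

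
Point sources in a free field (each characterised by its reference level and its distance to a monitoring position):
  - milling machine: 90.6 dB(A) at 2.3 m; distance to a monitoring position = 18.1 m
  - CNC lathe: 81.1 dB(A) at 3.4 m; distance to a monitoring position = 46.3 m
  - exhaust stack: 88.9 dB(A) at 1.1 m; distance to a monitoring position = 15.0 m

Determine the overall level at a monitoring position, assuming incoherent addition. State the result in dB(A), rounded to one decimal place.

73.7 dB(A)

Apply inverse-square spreading to bring every level to the receiver, then sum 10^(L/10).
milling machine: 90.6 − 20·log₁₀(18.1/2.3) = 90.6 − 17.92 = 72.68 dB(A).
CNC lathe: 81.1 − 20·log₁₀(46.3/3.4) = 81.1 − 22.68 = 58.42 dB(A).
exhaust stack: 88.9 − 20·log₁₀(15.0/1.1) = 88.9 − 22.69 = 66.21 dB(A).
Σ 10^(L/10) = 2.341e+07 → L_total = 10·log₁₀(2.341e+07) = 73.69 dB(A).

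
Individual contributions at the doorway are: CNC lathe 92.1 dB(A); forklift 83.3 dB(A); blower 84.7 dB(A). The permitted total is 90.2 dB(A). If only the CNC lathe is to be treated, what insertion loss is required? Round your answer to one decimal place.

Fixed contribution from the other sources: Σ 10^(L/10) = 10^(83.3/10) + 10^(84.7/10) = 5.089e+08 (87.07 dB(A)).
To meet 90.2 dB(A) overall, the treated CNC lathe may contribute at most 10^(90.2/10) − 5.089e+08 = 5.382e+08, i.e. 87.31 dB(A).
So the CNC lathe must be reduced from 92.1 to 87.31 dB(A): IL = 4.79 dB.

4.8 dB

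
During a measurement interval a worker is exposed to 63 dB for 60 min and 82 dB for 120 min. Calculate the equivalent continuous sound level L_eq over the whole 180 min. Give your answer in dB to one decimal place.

80.3 dB

L_eq = 10·log₁₀[(1/T)·Σ tᵢ·10^(Lᵢ/10)] with T = 180 min.
Σ tᵢ·10^(Lᵢ/10) = 60·10^(63/10) + 120·10^(82/10) = 1.914e+10.
L_eq = 10·log₁₀(1.914e+10/180) = 80.27 dB.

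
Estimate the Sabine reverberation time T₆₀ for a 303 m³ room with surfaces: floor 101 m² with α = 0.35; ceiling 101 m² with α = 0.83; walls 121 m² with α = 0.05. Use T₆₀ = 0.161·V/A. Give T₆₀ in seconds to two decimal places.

0.39 s

A = Σ Sᵢαᵢ = 101·0.35 + 101·0.83 + 121·0.05 = 125.23 m².
T₆₀ = 0.161·V/A = 0.161·303/125.23 = 0.390 s.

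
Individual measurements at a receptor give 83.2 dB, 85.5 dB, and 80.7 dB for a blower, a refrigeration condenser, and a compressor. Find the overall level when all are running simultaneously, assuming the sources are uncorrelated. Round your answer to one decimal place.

88.3 dB

Incoherent sources combine by intensity addition: L_total = 10·log₁₀(Σ 10^(L_i/10)).
Σ 10^(L/10) = 10^(83.2/10) + 10^(85.5/10) + 10^(80.7/10) = 6.812e+08.
L_total = 10·log₁₀(6.812e+08) = 88.33 dB.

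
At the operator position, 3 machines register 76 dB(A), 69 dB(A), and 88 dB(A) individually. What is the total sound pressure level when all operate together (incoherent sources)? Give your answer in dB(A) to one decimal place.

For uncorrelated sources the intensities add, so convert each level to linear form, sum, and take 10·log₁₀ of the total.
Σ 10^(L/10) = 10^(76/10) + 10^(69/10) + 10^(88/10) = 6.787e+08.
L_total = 10·log₁₀(6.787e+08) = 88.32 dB(A).

88.3 dB(A)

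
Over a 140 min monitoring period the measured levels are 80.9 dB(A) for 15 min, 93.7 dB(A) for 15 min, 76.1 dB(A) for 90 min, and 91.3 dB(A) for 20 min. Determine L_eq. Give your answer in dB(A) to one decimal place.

Weight each interval's intensity by its duration and average over T = 140 min:
Σ tᵢ·10^(Lᵢ/10) = 15·10^(80.9/10) + 15·10^(93.7/10) + 90·10^(76.1/10) + 20·10^(91.3/10) = 6.765e+10.
L_eq = 10·log₁₀(6.765e+10/140) = 86.84 dB(A).

86.8 dB(A)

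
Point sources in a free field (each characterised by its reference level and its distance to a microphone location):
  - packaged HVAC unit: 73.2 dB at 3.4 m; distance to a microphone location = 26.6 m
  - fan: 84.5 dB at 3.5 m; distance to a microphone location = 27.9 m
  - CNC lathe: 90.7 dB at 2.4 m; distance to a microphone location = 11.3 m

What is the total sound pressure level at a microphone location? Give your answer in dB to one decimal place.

Propagate each source to the receiver with L = L_ref − 20·log₁₀(r/r_ref), then add intensities.
packaged HVAC unit: 73.2 − 20·log₁₀(26.6/3.4) = 73.2 − 17.87 = 55.33 dB.
fan: 84.5 − 20·log₁₀(27.9/3.5) = 84.5 − 18.03 = 66.47 dB.
CNC lathe: 90.7 − 20·log₁₀(11.3/2.4) = 90.7 − 13.46 = 77.24 dB.
Σ 10^(L/10) = 5.778e+07 → L_total = 10·log₁₀(5.778e+07) = 77.62 dB.

77.6 dB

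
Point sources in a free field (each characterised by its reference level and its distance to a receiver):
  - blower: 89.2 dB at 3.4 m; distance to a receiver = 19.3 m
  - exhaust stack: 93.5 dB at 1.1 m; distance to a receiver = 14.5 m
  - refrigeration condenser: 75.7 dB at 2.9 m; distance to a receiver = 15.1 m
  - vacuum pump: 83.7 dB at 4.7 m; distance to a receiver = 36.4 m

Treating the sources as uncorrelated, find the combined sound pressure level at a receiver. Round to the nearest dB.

76 dB

First find each source's level at the receiver (point-source: −20·log₁₀(r/r_ref)), then combine on an intensity basis.
blower: 89.2 − 20·log₁₀(19.3/3.4) = 89.2 − 15.08 = 74.12 dB.
exhaust stack: 93.5 − 20·log₁₀(14.5/1.1) = 93.5 − 22.40 = 71.10 dB.
refrigeration condenser: 75.7 − 20·log₁₀(15.1/2.9) = 75.7 − 14.33 = 61.37 dB.
vacuum pump: 83.7 − 20·log₁₀(36.4/4.7) = 83.7 − 17.78 = 65.92 dB.
Σ 10^(L/10) = 4.398e+07 → L_total = 10·log₁₀(4.398e+07) = 76.43 dB.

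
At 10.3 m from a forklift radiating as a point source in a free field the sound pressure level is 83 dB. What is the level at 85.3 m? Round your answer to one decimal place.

Spherical spreading from a point source gives a 20·log₁₀(r₂/r₁) drop.
L₂ = 83 − 20·log₁₀(85.3/10.3) = 83 − 18.362 = 64.64 dB.

64.6 dB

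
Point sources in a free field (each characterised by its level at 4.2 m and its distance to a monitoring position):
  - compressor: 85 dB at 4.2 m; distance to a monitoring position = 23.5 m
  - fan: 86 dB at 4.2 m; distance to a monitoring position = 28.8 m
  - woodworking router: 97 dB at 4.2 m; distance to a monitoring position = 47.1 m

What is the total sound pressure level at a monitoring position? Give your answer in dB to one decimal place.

First find each source's level at the receiver (point-source: −20·log₁₀(r/r_ref)), then combine on an intensity basis.
compressor: 85 − 20·log₁₀(23.5/4.2) = 85 − 14.96 = 70.04 dB.
fan: 86 − 20·log₁₀(28.8/4.2) = 86 − 16.72 = 69.28 dB.
woodworking router: 97 − 20·log₁₀(47.1/4.2) = 97 − 21.00 = 76.00 dB.
Σ 10^(L/10) = 5.842e+07 → L_total = 10·log₁₀(5.842e+07) = 77.67 dB.

77.7 dB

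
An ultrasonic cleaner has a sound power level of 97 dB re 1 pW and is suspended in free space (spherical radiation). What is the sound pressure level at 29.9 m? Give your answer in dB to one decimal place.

56.5 dB

Free-field spherical radiation: L_p = L_w − 10·log₁₀(4π·r²), r = 29.9 m.
4π·r² = 1.123e+04 m², 10·log₁₀ of that is 40.506 dB.
L_p = 97 − 40.506 = 56.49 dB.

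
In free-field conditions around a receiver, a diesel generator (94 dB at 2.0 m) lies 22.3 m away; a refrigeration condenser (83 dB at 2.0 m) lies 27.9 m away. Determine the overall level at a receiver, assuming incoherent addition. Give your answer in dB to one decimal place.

Apply inverse-square spreading to bring every level to the receiver, then sum 10^(L/10).
diesel generator: 94 − 20·log₁₀(22.3/2.0) = 94 − 20.95 = 73.05 dB.
refrigeration condenser: 83 − 20·log₁₀(27.9/2.0) = 83 − 22.89 = 60.11 dB.
Σ 10^(L/10) = 2.123e+07 → L_total = 10·log₁₀(2.123e+07) = 73.27 dB.

73.3 dB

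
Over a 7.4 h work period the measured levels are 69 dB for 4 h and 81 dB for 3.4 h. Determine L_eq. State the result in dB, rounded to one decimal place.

Weight each interval's intensity by its duration and average over T = 7.4 h:
Σ tᵢ·10^(Lᵢ/10) = 4·10^(69/10) + 3.4·10^(81/10) = 4.598e+08.
L_eq = 10·log₁₀(4.598e+08/7.4) = 77.93 dB.

77.9 dB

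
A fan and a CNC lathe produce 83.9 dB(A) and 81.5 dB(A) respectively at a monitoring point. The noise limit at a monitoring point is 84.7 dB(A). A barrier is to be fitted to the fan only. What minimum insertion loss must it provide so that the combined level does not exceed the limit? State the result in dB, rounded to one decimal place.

2.0 dB

The untreated sources together contribute 10^(81.5/10) = 1.413e+08, i.e. 81.50 dB(A).
The limit corresponds to 10^(84.7/10) = 2.951e+08; subtracting the fixed part leaves 1.539e+08 for the fan, i.e. 81.87 dB(A).
So the fan must be reduced from 83.9 to 81.87 dB(A): IL = 2.03 dB.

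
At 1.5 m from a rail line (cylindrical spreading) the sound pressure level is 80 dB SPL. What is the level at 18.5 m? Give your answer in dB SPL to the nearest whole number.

69 dB SPL

Cylindrical spreading from a line source gives a 10·log₁₀(r₂/r₁) drop.
L₂ = 80 − 10·log₁₀(18.5/1.5) = 80 − 10.911 = 69.09 dB SPL.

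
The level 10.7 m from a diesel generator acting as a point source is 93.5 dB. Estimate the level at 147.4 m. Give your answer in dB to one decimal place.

70.7 dB

Spherical spreading from a point source gives a 20·log₁₀(r₂/r₁) drop.
L₂ = 93.5 − 20·log₁₀(147.4/10.7) = 93.5 − 22.782 = 70.72 dB.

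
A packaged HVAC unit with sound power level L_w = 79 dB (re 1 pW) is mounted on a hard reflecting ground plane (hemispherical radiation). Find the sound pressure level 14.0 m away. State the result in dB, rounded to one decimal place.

L_p = L_w − 10·log₁₀(2π·r²) with r = 14.0 m.
2π·r² = 1232 m², 10·log₁₀ of that is 30.904 dB.
L_p = 79 − 30.904 = 48.10 dB.

48.1 dB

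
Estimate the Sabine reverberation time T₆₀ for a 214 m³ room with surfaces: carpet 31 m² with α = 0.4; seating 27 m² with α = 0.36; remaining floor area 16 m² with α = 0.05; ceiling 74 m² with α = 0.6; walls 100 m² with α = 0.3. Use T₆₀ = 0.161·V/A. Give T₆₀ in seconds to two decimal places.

0.35 s

A = Σ Sᵢαᵢ = 31·0.4 + 27·0.36 + 16·0.05 + 74·0.6 + 100·0.3 = 97.32 m².
T₆₀ = 0.161·V/A = 0.161·214/97.32 = 0.354 s.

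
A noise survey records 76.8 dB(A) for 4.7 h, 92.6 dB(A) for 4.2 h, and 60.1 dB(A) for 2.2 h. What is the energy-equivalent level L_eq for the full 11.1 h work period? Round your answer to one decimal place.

88.5 dB(A)

The energy average is taken in the linear domain: L_eq = 10·log₁₀[(Σ tᵢ·10^(Lᵢ/10))/T], T = 11.1 h.
Σ tᵢ·10^(Lᵢ/10) = 4.7·10^(76.8/10) + 4.2·10^(92.6/10) + 2.2·10^(60.1/10) = 7.870e+09.
L_eq = 10·log₁₀(7.870e+09/11.1) = 88.51 dB(A).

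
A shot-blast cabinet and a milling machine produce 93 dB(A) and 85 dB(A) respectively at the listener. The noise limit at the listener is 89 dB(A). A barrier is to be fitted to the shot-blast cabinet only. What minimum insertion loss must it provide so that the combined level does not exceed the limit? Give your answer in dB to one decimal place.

Everything except the shot-blast cabinet sums to 10^(85/10) = 3.162e+08 in linear terms, 85.00 dB(A).
The limit corresponds to 10^(89/10) = 7.943e+08; subtracting the fixed part leaves 4.781e+08 for the shot-blast cabinet, i.e. 86.80 dB(A).
Required insertion loss = 93 − 86.80 = 6.20 dB.

6.2 dB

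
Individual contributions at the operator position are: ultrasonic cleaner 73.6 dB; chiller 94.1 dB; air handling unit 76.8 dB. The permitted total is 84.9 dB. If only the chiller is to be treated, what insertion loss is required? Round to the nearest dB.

Everything except the chiller sums to 10^(73.6/10) + 10^(76.8/10) = 7.077e+07 in linear terms, 78.50 dB.
To meet 84.9 dB overall, the treated chiller may contribute at most 10^(84.9/10) − 7.077e+07 = 2.383e+08, i.e. 83.77 dB.
Required insertion loss = 94.1 − 83.77 = 10.33 dB.

10 dB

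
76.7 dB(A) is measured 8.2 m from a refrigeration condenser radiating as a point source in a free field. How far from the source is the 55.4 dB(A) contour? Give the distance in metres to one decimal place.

The 21.3 dB drop corresponds to a distance ratio of 10^(21.3/20) for a point source.
r₂ = 8.2·10^((76.7−55.4)/20) = 8.2·10^(21.3/20) = 95.24 m.

95.2 m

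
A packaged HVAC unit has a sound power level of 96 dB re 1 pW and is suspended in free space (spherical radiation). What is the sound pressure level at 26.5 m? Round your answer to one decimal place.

Free-field spherical radiation: L_p = L_w − 10·log₁₀(4π·r²), r = 26.5 m.
4π·r² = 8825 m², 10·log₁₀ of that is 39.457 dB.
L_p = 96 − 39.457 = 56.54 dB.

56.5 dB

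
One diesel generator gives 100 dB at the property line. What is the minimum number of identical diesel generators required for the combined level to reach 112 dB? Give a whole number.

16

The shortfall is 112 − 100 = 12.0 dB, and N units add 10·log₁₀ N, so need 10·log₁₀ N ≥ 12.0.
N ≥ 10^(12.0/10) = 15.849, so N = 16.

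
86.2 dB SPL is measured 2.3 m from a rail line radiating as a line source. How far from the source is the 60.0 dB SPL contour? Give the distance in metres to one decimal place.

Line-source spreading drops the level by 10·log₁₀(r₂/r₁); inverting, r₂/r₁ = 10^(ΔL/10).
r₂ = 2.3·10^((86.2−60.0)/10) = 2.3·10^(26.2/10) = 958.80 m.

958.8 m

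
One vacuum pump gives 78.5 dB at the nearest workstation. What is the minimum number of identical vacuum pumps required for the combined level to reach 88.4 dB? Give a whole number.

N identical sources give L₁ + 10·log₁₀ N, so require 10·log₁₀ N ≥ 88.4 − 78.5 = 9.9 dB.
N ≥ 10^(9.9/10) = 9.772, so N = 10.

10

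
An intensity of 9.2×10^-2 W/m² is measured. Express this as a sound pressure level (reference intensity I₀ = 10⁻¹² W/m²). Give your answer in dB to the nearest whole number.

110 dB

Dividing by I₀ shifts the exponent by 12: I/I₀ = 9.2×10^10.
L = 10·(0.9638 + 10) = 109.64 dB.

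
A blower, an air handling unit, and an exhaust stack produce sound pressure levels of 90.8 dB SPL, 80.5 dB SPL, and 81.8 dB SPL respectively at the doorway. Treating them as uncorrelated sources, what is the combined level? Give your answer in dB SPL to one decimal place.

91.7 dB SPL

Incoherent sources combine by intensity addition: L_total = 10·log₁₀(Σ 10^(L_i/10)).
Σ 10^(L/10) = 10^(90.8/10) + 10^(80.5/10) + 10^(81.8/10) = 1.466e+09.
L_total = 10·log₁₀(1.466e+09) = 91.66 dB SPL.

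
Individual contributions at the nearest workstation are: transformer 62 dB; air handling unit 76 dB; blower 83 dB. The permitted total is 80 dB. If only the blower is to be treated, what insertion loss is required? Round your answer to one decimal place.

5.3 dB

The untreated sources together contribute 10^(62/10) + 10^(76/10) = 4.140e+07, i.e. 76.17 dB.
To meet 80 dB overall, the treated blower may contribute at most 10^(80/10) − 4.140e+07 = 5.860e+07, i.e. 77.68 dB.
Required insertion loss = 83 − 77.68 = 5.32 dB.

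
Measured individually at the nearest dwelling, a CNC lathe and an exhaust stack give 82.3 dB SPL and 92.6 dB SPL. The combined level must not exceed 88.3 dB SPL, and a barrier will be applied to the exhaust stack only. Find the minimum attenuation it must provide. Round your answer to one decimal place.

5.6 dB

Everything except the exhaust stack sums to 10^(82.3/10) = 1.698e+08 in linear terms, 82.30 dB SPL.
The limit corresponds to 10^(88.3/10) = 6.761e+08; subtracting the fixed part leaves 5.063e+08 for the exhaust stack, i.e. 87.04 dB SPL.
Required insertion loss = 92.6 − 87.04 = 5.56 dB.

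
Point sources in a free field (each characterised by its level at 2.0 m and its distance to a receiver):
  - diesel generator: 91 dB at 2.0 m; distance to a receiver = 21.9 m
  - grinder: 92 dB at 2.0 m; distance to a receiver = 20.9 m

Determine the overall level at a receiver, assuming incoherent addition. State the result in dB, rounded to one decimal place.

74.0 dB

First find each source's level at the receiver (point-source: −20·log₁₀(r/r_ref)), then combine on an intensity basis.
diesel generator: 91 − 20·log₁₀(21.9/2.0) = 91 − 20.79 = 70.21 dB.
grinder: 92 − 20·log₁₀(20.9/2.0) = 92 − 20.38 = 71.62 dB.
Σ 10^(L/10) = 2.501e+07 → L_total = 10·log₁₀(2.501e+07) = 73.98 dB.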